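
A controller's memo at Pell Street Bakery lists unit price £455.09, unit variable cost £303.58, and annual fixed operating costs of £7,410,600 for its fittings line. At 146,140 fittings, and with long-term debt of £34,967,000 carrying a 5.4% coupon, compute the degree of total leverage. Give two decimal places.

At 146,140 units, contribution = 146,140 × £151.51 = £22,141,671.40.
EBIT = £22,141,671.40 − £7,410,600 = £14,731,071.40. Interest = £1,888,218.00.
DOL = £22,141,671.40 ÷ £14,731,071.40 = 1.5031; DFL = £14,731,071.40 ÷ £12,842,853.40 = 1.1470.
DCL = DOL × DFL = 1.5031 × 1.1470 = 1.7241.

1.72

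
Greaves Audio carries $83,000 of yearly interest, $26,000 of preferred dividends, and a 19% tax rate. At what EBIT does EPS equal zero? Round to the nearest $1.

Preferred dividends are paid after tax, so their pre-tax equivalent is $26,000 ÷ (1 − 0.19) = $32,098.77.
Financial break-even EBIT = interest + D_p ÷ (1 − t) = $83,000 + $32,098.77 = $115,098.77.

$115,099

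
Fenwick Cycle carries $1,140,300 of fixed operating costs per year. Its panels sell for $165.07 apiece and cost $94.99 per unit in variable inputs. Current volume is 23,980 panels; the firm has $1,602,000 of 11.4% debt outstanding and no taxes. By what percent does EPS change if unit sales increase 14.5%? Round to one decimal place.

At 23,980 units, contribution = 23,980 × $70.08 = $1,680,518.40.
EBIT = $1,680,518.40 − $1,140,300 = $540,218.40.
Interest = $182,628.00, so EBIT − I = $357,590.40.
DCL = total CM / (EBIT − I) = $1,680,518.40 / $357,590.40 = 4.6996.
%ΔEPS = DCL × %ΔSales = 4.6996 × +14.5% = +68.1%.

+68.1%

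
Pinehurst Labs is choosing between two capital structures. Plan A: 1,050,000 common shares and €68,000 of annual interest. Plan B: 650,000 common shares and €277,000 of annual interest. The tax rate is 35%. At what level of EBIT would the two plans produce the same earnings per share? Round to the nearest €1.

€616,625

At indifference, (EBIT − 68,000)(1 − t)/1,050,000 = (EBIT − 277,000)(1 − t)/650,000.
Cancelling (1 − t) and cross-multiplying: 650,000·(EBIT − 68,000) = 1,050,000·(EBIT − 277,000).
Solving, EBIT = (277,000·1,050,000 − 68,000·650,000) / (1,050,000 − 650,000) = 246,650,000,000 / 400,000 = 616,625.00.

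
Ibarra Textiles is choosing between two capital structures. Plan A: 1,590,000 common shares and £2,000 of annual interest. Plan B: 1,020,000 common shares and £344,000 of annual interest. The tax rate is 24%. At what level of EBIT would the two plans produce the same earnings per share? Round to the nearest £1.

£956,000

Set EPS_A = EPS_B: (EBIT − £2,000)(1 − 0.24) ÷ 1,590,000 = (EBIT − £344,000)(1 − 0.24) ÷ 1,020,000.
Cancelling (1 − t) and cross-multiplying: 1,020,000·(EBIT − 2,000) = 1,590,000·(EBIT − 344,000).
Solving, EBIT = (344,000·1,590,000 − 2,000·1,020,000) / (1,590,000 − 1,020,000) = 544,920,000,000 / 570,000 = 956,000.00.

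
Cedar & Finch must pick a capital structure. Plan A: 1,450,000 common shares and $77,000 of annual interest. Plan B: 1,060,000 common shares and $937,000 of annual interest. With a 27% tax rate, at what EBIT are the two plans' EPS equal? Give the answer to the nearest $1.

Set EPS_A = EPS_B: (EBIT − $77,000)(1 − 0.27) ÷ 1,450,000 = (EBIT − $937,000)(1 − 0.27) ÷ 1,060,000.
Cancelling (1 − t) and cross-multiplying: 1,060,000·(EBIT − 77,000) = 1,450,000·(EBIT − 937,000).
EBIT × (1,450,000 − 1,060,000) = 937,000 × 1,450,000 − 77,000 × 1,060,000 = 1,277,030,000,000, so EBIT = 1,277,030,000,000 ÷ 390,000 = 3,274,435.90.

$3,274,436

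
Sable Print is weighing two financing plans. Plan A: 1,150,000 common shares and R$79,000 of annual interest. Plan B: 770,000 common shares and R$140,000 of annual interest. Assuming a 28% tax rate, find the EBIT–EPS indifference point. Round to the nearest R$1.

At indifference, (EBIT − 79,000)(1 − t)/1,150,000 = (EBIT − 140,000)(1 − t)/770,000.
The (1 − t) factor cancels: (EBIT − 79,000) × 770,000 = (EBIT − 140,000) × 1,150,000.
Solving, EBIT = (140,000·1,150,000 − 79,000·770,000) / (1,150,000 − 770,000) = 100,170,000,000 / 380,000 = 263,605.26.

R$263,605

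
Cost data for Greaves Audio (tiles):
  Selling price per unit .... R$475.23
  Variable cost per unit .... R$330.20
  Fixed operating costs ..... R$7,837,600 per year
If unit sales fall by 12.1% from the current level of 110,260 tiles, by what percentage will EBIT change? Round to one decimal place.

Contribution at this volume is 110,260 × R$145.03 = R$15,991,007.80.
Operating income = contribution − fixed costs = R$15,991,007.80 − R$7,837,600 = R$8,153,407.80.
So DOL = total CM / EBIT = R$15,991,007.80 / R$8,153,407.80 = 1.9613.
So EBIT moves 1.9613 × (-12.1%) = -23.7%.

-23.7%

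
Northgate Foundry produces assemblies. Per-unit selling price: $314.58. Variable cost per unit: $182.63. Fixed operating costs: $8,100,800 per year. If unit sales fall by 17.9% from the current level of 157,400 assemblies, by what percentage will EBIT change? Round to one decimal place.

At 157,400 units, contribution = 157,400 × $131.95 = $20,768,930.00.
Operating income = contribution − fixed costs = $20,768,930.00 − $8,100,800 = $12,668,130.00.
So DOL = total CM / EBIT = $20,768,930.00 / $12,668,130.00 = 1.6395.
So EBIT moves 1.6395 × (-17.9%) = -29.3%.

-29.3%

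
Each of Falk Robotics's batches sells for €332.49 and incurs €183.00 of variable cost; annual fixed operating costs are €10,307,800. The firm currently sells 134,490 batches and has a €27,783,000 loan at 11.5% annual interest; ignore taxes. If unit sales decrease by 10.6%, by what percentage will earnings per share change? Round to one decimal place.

Contribution at this volume is 134,490 × €149.49 = €20,104,910.10.
Operating income = contribution − fixed costs = €20,104,910.10 − €10,307,800 = €9,797,110.10.
After interest of €3,195,045.00, pre-tax earnings = €6,602,065.10.
Degree of combined leverage = contribution ÷ (EBIT − I) = €20,104,910.10 ÷ €6,602,065.10 = 3.0452.
%ΔEPS = DCL × %ΔSales = 3.0452 × -10.6% = -32.3%.

-32.3%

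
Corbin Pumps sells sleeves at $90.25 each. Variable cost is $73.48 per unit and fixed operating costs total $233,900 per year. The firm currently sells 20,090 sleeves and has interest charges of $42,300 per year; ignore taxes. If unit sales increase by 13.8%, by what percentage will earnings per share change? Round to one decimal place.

+76.6%

At 20,090 units, contribution = 20,090 × $16.77 = $336,909.30.
EBIT = $336,909.30 − $233,900 = $103,009.30.
Interest = $42,300.00, so EBIT − I = $60,709.30.
Degree of combined leverage = contribution ÷ (EBIT − I) = $336,909.30 ÷ $60,709.30 = 5.5496.
EPS therefore changes by 5.5496 × (+13.8%) = +76.6%.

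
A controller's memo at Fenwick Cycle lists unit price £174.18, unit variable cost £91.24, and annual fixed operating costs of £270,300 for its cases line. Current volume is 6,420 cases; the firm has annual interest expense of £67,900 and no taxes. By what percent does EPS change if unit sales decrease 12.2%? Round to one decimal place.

-33.4%

Total contribution margin = 6,420 × £82.94 = £532,474.80.
EBIT = £532,474.80 − £270,300 = £262,174.80.
After interest of £67,900.00, pre-tax earnings = £194,274.80.
DCL = total CM / (EBIT − I) = £532,474.80 / £194,274.80 = 2.7408.
EPS therefore changes by 2.7408 × (-12.2%) = -33.4%.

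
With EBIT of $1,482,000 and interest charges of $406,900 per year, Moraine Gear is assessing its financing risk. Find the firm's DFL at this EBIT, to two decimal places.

Annual interest charges come to $406,900.00.
DFL = EBIT ÷ (EBIT − I) = $1,482,000 ÷ ($1,482,000 − $406,900.00) = $1,482,000 ÷ $1,075,100.00 = 1.3785.

1.38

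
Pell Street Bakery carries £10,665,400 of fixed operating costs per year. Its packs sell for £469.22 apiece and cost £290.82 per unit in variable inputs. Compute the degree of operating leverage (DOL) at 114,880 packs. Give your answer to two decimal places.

2.09

Total contribution margin = 114,880 × £178.40 = £20,494,592.00.
Subtracting fixed costs: EBIT = £20,494,592.00 − £10,665,400 = £9,829,192.00.
DOL = contribution ÷ EBIT = £20,494,592.00 ÷ £9,829,192.00 = 2.0851.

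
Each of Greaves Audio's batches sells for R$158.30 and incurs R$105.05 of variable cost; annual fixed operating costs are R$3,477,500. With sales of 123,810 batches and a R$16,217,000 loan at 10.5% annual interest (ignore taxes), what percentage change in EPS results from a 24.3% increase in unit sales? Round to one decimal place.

+113.4%

Total contribution margin = 123,810 × R$53.25 = R$6,592,882.50.
EBIT = R$6,592,882.50 − R$3,477,500 = R$3,115,382.50.
After interest of R$1,702,785.00, pre-tax earnings = R$1,412,597.50.
DCL = total CM / (EBIT − I) = R$6,592,882.50 / R$1,412,597.50 = 4.6672.
%ΔEPS = DCL × %ΔSales = 4.6672 × +24.3% = +113.4%.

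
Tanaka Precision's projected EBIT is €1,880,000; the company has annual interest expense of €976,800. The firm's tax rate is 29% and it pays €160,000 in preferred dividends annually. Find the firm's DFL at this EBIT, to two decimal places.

Interest = €976,800.00.
Pre-tax preferred-dividend burden = €160,000 ÷ (1 − 0.29) = €225,352.11.
DFL = EBIT ÷ [EBIT − I − D_p/(1−t)] = €1,880,000 ÷ [€1,880,000 − €976,800.00 − €225,352.11] = €1,880,000 ÷ €677,847.89 = 2.7735.

2.77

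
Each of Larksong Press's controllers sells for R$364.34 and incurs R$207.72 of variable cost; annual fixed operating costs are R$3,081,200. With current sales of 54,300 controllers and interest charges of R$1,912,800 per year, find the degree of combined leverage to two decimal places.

2.42

Total contribution margin = 54,300 × R$156.62 = R$8,504,466.00.
Operating income = contribution − fixed costs = R$8,504,466.00 − R$3,081,200 = R$5,423,266.00. Interest = R$1,912,800.00, so EBIT − I = R$3,510,466.00.
Degree of total leverage = total CM / (EBIT − interest) = R$8,504,466.00 / R$3,510,466.00 = 2.4226.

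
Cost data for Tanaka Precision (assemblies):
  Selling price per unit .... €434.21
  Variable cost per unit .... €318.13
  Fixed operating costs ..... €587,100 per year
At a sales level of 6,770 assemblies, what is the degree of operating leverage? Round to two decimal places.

3.95

At 6,770 units, contribution = 6,770 × €116.08 = €785,861.60.
EBIT = €785,861.60 − €587,100 = €198,761.60.
Degree of operating leverage = €785,861.60 / €198,761.60 = 3.9538.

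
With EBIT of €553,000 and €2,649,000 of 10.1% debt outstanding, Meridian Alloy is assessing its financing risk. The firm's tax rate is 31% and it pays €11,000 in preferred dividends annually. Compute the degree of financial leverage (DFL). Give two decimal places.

Annual interest charges come to €267,549.00.
Preferred dividends grossed up pre-tax: €11,000 / (1 − 0.31) = €15,942.03.
DFL = EBIT ÷ [EBIT − I − D_p/(1−t)] = €553,000 ÷ [€553,000 − €267,549.00 − €15,942.03] = €553,000 ÷ €269,508.97 = 2.0519.

2.05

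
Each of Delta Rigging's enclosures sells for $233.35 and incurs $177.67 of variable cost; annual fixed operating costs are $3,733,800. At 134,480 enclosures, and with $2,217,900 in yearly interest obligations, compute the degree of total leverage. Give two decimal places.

4.87

Contribution at this volume is 134,480 × $55.68 = $7,487,846.40.
Subtracting fixed costs: EBIT = $7,487,846.40 − $3,733,800 = $3,754,046.40. Interest = $2,217,900.00.
DOL = $7,487,846.40 ÷ $3,754,046.40 = 1.9946; DFL = $3,754,046.40 ÷ $1,536,146.40 = 2.4438.
Combined leverage = 1.9946 × 2.4438 = 4.8744.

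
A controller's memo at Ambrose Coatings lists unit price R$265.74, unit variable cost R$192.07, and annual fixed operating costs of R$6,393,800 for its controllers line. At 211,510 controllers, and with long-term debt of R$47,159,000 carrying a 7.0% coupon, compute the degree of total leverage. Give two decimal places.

Contribution at this volume is 211,510 × R$73.67 = R$15,581,941.70.
Subtracting fixed costs: EBIT = R$15,581,941.70 − R$6,393,800 = R$9,188,141.70. Interest = R$3,301,130.00, so EBIT − I = R$5,887,011.70.
Degree of total leverage = total CM / (EBIT − interest) = R$15,581,941.70 / R$5,887,011.70 = 2.6468.

2.65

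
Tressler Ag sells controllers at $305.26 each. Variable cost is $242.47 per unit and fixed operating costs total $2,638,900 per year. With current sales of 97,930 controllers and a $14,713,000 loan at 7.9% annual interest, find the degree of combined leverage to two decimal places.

Total contribution margin = 97,930 × $62.79 = $6,149,024.70.
EBIT = $6,149,024.70 − $2,638,900 = $3,510,124.70. Interest = $1,162,327.00.
DOL = $6,149,024.70 ÷ $3,510,124.70 = 1.7518; DFL = $3,510,124.70 ÷ $2,347,797.70 = 1.4951.
DCL = DOL × DFL = 1.7518 × 1.4951 = 2.6191.

2.62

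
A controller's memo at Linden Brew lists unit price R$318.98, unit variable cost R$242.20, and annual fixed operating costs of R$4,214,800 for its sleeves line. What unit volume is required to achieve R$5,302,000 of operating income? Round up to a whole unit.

123,949 sleeves

Unit CM = price − variable cost = R$318.98 − R$242.20 = R$76.78.
Units = (FC + target) / CM = (R$4,214,800 + R$5,302,000) / R$76.78 = 123,948.95, so 123,949 sleeves.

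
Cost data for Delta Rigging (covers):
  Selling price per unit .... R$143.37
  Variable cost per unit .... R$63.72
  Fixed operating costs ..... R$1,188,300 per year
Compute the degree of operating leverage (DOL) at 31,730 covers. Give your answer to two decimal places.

Contribution at this volume is 31,730 × R$79.65 = R$2,527,294.50.
Operating income = contribution − fixed costs = R$2,527,294.50 − R$1,188,300 = R$1,338,994.50.
DOL = contribution ÷ EBIT = R$2,527,294.50 ÷ R$1,338,994.50 = 1.8875.

1.89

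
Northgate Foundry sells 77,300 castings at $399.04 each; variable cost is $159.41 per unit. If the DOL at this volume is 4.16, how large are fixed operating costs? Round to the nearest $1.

At 77,300 units, contribution = 77,300 × $239.63 = $18,523,399.00.
DOL = contribution / EBIT, so EBIT = $18,523,399.00 / 4.16 = $4,452,740.14.
And FC = contribution − EBIT = $18,523,399.00 − $4,452,740.14 = $14,070,659.

$14,070,659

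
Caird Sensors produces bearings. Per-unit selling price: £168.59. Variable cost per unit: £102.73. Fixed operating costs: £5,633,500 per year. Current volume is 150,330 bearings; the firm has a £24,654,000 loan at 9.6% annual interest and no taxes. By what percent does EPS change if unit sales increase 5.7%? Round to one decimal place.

+29.7%

Total contribution margin = 150,330 × £65.86 = £9,900,733.80.
EBIT = £9,900,733.80 − £5,633,500 = £4,267,233.80.
Interest = £2,366,784.00, so EBIT − I = £1,900,449.80.
Degree of combined leverage = contribution ÷ (EBIT − I) = £9,900,733.80 ÷ £1,900,449.80 = 5.2097.
EPS therefore changes by 5.2097 × (+5.7%) = +29.7%.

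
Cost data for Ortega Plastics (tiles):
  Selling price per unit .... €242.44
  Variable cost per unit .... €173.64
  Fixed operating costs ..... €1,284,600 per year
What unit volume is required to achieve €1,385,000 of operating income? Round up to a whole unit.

Unit CM = price − variable cost = €242.44 − €173.64 = €68.80.
Units = (FC + target) / CM = (€1,284,600 + €1,385,000) / €68.80 = 38,802.33, so 38,803 tiles.

38,803 tiles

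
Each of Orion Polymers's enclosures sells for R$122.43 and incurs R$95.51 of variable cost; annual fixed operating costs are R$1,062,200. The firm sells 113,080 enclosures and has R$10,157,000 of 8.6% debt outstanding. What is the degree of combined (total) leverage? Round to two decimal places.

2.75

Total contribution margin = 113,080 × R$26.92 = R$3,044,113.60.
EBIT = R$3,044,113.60 − R$1,062,200 = R$1,981,913.60. Interest = R$873,502.00, so EBIT − I = R$1,108,411.60.
DCL = contribution ÷ (EBIT − I) = R$3,044,113.60 ÷ R$1,108,411.60 = 2.7464.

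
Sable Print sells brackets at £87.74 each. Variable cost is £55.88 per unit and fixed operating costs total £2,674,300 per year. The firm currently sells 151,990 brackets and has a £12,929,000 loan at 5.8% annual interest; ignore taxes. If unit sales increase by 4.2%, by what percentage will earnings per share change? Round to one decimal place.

Total contribution margin = 151,990 × £31.86 = £4,842,401.40.
Operating income = contribution − fixed costs = £4,842,401.40 − £2,674,300 = £2,168,101.40.
After interest of £749,882.00, pre-tax earnings = £1,418,219.40.
Degree of combined leverage = contribution ÷ (EBIT − I) = £4,842,401.40 ÷ £1,418,219.40 = 3.4144.
EPS therefore changes by 3.4144 × (+4.2%) = +14.3%.

+14.3%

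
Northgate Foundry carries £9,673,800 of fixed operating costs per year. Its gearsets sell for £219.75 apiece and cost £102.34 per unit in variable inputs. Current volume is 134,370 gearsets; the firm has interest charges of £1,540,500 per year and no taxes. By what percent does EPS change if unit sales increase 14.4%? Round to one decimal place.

+49.8%

Total contribution margin = 134,370 × £117.41 = £15,776,381.70.
EBIT = £15,776,381.70 − £9,673,800 = £6,102,581.70.
Interest = £1,540,500.00, so EBIT − I = £4,562,081.70.
Degree of combined leverage = contribution ÷ (EBIT − I) = £15,776,381.70 ÷ £4,562,081.70 = 3.4582.
EPS therefore changes by 3.4582 × (+14.4%) = +49.8%.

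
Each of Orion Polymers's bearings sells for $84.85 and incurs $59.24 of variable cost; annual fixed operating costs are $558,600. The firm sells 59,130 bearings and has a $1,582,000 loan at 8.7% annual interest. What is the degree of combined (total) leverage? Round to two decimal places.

1.85

Total contribution margin = 59,130 × $25.61 = $1,514,319.30.
Subtracting fixed costs: EBIT = $1,514,319.30 − $558,600 = $955,719.30. Interest = $137,634.00, so EBIT − I = $818,085.30.
DCL = contribution ÷ (EBIT − I) = $1,514,319.30 ÷ $818,085.30 = 1.8511.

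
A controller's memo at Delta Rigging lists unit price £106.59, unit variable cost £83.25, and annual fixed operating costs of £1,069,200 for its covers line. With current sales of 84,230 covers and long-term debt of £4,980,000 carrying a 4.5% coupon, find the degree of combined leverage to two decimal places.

2.92

Contribution at this volume is 84,230 × £23.34 = £1,965,928.20.
EBIT = £1,965,928.20 − £1,069,200 = £896,728.20. Interest = £224,100.00.
DOL = £1,965,928.20 ÷ £896,728.20 = 2.1923; DFL = £896,728.20 ÷ £672,628.20 = 1.3332.
Combined leverage = 2.1923 × 1.3332 = 2.9228.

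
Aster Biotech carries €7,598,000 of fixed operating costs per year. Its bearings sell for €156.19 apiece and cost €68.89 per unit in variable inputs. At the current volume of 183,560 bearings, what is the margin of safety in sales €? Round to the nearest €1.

Unit CM = price − variable cost = €156.19 − €68.89 = €87.30. Break-even units = €7,598,000 ÷ €87.30 = 87,033.22; break-even revenue = 87,033.22 × €156.19 = €13,593,718.44.
Actual sales revenue = 183,560 × €156.19 = €28,670,236.40.
Margin of safety = €28,670,236.40 − €13,593,718.44 = €15,076,518.

€15,076,518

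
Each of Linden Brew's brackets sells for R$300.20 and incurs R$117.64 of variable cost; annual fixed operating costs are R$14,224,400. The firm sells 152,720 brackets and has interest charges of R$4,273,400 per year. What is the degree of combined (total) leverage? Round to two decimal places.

Contribution at this volume is 152,720 × R$182.56 = R$27,880,563.20.
EBIT = R$27,880,563.20 − R$14,224,400 = R$13,656,163.20. Interest = R$4,273,400.00.
DOL = R$27,880,563.20 ÷ R$13,656,163.20 = 2.0416; DFL = R$13,656,163.20 ÷ R$9,382,763.20 = 1.4555.
DCL = DOL × DFL = 2.0416 × 1.4555 = 2.9715.

2.97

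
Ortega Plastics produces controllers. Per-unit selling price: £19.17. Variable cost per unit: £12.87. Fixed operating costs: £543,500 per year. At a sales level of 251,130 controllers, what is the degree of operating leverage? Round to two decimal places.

1.52

At 251,130 units, contribution = 251,130 × £6.30 = £1,582,119.00.
EBIT = £1,582,119.00 − £543,500 = £1,038,619.00.
DOL = contribution ÷ EBIT = £1,582,119.00 ÷ £1,038,619.00 = 1.5233.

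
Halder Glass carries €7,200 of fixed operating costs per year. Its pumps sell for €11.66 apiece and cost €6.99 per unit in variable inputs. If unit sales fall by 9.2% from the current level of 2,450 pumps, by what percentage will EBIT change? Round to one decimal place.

Contribution at this volume is 2,450 × €4.67 = €11,441.50.
EBIT = €11,441.50 − €7,200 = €4,241.50.
So DOL = total CM / EBIT = €11,441.50 / €4,241.50 = 2.6975.
So EBIT moves 2.6975 × (-9.2%) = -24.8%.

-24.8%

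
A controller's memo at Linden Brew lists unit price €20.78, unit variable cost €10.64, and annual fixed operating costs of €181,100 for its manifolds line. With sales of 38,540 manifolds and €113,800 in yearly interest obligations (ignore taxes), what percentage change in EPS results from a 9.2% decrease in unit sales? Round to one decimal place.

Total contribution margin = 38,540 × €10.14 = €390,795.60.
Operating income = contribution − fixed costs = €390,795.60 − €181,100 = €209,695.60.
After interest of €113,800.00, pre-tax earnings = €95,895.60.
DCL = total CM / (EBIT − I) = €390,795.60 / €95,895.60 = 4.0752.
EPS therefore changes by 4.0752 × (-9.2%) = -37.5%.

-37.5%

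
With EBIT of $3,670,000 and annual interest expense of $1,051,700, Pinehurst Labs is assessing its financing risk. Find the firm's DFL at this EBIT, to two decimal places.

Interest = $1,051,700.00.
Degree of financial leverage = EBIT / (EBIT − interest) = $3,670,000 / $2,618,300.00 = 1.4017.

1.40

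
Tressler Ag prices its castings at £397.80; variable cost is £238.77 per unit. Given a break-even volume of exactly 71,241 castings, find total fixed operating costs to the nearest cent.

Each unit contributes £397.80 − £238.77 = £159.03.
Since BE = FC / CM, FC = 71,241 × £159.03 = £11,329,456.23.

£11,329,456.23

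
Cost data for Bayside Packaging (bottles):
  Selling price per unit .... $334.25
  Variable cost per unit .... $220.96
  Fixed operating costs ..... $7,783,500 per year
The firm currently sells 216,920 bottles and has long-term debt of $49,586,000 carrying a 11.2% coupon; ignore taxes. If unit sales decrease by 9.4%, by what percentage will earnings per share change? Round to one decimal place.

-20.6%

Contribution at this volume is 216,920 × $113.29 = $24,574,866.80.
EBIT = $24,574,866.80 − $7,783,500 = $16,791,366.80.
Interest = $5,553,632.00, so EBIT − I = $11,237,734.80.
DCL = total CM / (EBIT − I) = $24,574,866.80 / $11,237,734.80 = 2.1868.
EPS therefore changes by 2.1868 × (-9.4%) = -20.6%.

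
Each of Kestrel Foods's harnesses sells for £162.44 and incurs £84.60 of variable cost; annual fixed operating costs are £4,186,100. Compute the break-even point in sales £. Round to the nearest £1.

CM per unit = £162.44 − £84.60 = £77.84; CM ratio = £77.84 / £162.44 = 0.4792.
Break-even revenue = fixed costs × price ÷ CM = £4,186,100 × £162.44 ÷ £77.84 = £8,735,741.

£8,735,741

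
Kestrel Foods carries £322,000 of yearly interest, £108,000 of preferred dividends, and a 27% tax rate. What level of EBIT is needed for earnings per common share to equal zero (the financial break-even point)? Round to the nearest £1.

Preferred dividends are paid after tax, so their pre-tax equivalent is £108,000 ÷ (1 − 0.27) = £147,945.21.
EPS = 0 when EBIT covers interest plus the pre-tax preferred burden: £322,000 + £147,945.21 = £469,945.21.

£469,945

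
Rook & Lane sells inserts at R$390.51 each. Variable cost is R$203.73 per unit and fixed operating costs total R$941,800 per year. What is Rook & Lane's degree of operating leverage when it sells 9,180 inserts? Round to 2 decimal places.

Contribution at this volume is 9,180 × R$186.78 = R$1,714,640.40.
EBIT = R$1,714,640.40 − R$941,800 = R$772,840.40.
DOL = contribution ÷ EBIT = R$1,714,640.40 ÷ R$772,840.40 = 2.2186.

2.22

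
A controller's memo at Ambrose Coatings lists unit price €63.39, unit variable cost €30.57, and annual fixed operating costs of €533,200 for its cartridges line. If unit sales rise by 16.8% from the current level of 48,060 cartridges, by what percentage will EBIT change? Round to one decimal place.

At 48,060 units, contribution = 48,060 × €32.82 = €1,577,329.20.
EBIT = €1,577,329.20 − €533,200 = €1,044,129.20.
DOL = contribution ÷ EBIT = €1,577,329.20 ÷ €1,044,129.20 = 1.5107.
%ΔEBIT = DOL × %ΔSales = 1.5107 × +16.8% = +25.4%.

+25.4%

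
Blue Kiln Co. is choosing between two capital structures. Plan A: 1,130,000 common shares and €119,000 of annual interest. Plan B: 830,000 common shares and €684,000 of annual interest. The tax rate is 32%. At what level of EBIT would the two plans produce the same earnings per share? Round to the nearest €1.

€2,247,167

Set EPS_A = EPS_B: (EBIT − €119,000)(1 − 0.32) ÷ 1,130,000 = (EBIT − €684,000)(1 − 0.32) ÷ 830,000.
Cancelling (1 − t) and cross-multiplying: 830,000·(EBIT − 119,000) = 1,130,000·(EBIT − 684,000).
Solving, EBIT = (684,000·1,130,000 − 119,000·830,000) / (1,130,000 − 830,000) = 674,150,000,000 / 300,000 = 2,247,166.67.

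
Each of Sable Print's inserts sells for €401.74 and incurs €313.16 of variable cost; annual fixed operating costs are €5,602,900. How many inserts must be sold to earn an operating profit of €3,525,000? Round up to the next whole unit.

103,047 inserts

Unit CM = price − variable cost = €401.74 − €313.16 = €88.58.
Required volume = (fixed costs + target profit) ÷ CM = (€5,602,900 + €3,525,000) ÷ €88.58 = 103,046.96, so 103,047 inserts.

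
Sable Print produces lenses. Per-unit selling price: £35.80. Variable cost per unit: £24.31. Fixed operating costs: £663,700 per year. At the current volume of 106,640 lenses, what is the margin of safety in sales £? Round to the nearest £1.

£1,749,787

Each unit contributes £35.80 − £24.31 = £11.49. Break-even units = £663,700 ÷ £11.49 = 57,763.27; break-even revenue = 57,763.27 × £35.80 = £2,067,925.15.
Actual sales revenue = 106,640 × £35.80 = £3,817,712.00.
Margin of safety = £3,817,712.00 − £2,067,925.15 = £1,749,787.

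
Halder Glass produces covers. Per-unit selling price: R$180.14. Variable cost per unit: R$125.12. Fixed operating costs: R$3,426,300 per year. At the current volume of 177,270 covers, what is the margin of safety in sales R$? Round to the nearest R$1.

Unit CM = price − variable cost = R$180.14 − R$125.12 = R$55.02. Break-even units = R$3,426,300 ÷ R$55.02 = 62,273.72; break-even revenue = 62,273.72 × R$180.14 = R$11,217,987.68.
Actual sales revenue = 177,270 × R$180.14 = R$31,933,417.80.
Margin of safety = R$31,933,417.80 − R$11,217,987.68 = R$20,715,430.

R$20,715,430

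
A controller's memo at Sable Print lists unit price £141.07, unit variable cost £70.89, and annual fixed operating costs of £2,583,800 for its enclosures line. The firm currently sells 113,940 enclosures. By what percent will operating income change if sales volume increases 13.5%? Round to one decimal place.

At 113,940 units, contribution = 113,940 × £70.18 = £7,996,309.20.
Operating income = contribution − fixed costs = £7,996,309.20 − £2,583,800 = £5,412,509.20.
So DOL = total CM / EBIT = £7,996,309.20 / £5,412,509.20 = 1.4774.
So EBIT moves 1.4774 × (+13.5%) = +19.9%.

+19.9%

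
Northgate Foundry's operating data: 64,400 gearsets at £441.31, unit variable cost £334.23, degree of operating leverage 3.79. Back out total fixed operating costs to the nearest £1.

At 64,400 units, contribution = 64,400 × £107.08 = £6,895,952.00.
Since DOL = CM ÷ EBIT, EBIT = £6,895,952.00 ÷ 3.79 = £1,819,512.40.
Fixed costs = CM − EBIT = £6,895,952.00 − £1,819,512.40 = £5,076,440.

£5,076,440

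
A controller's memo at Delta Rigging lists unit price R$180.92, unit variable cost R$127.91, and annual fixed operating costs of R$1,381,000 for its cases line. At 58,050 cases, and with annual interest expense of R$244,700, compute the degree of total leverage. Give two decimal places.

2.12

Total contribution margin = 58,050 × R$53.01 = R$3,077,230.50.
Operating income = contribution − fixed costs = R$3,077,230.50 − R$1,381,000 = R$1,696,230.50. Interest = R$244,700.00.
DOL = R$3,077,230.50 ÷ R$1,696,230.50 = 1.8142; DFL = R$1,696,230.50 ÷ R$1,451,530.50 = 1.1686.
Combined leverage = 1.8142 × 1.1686 = 2.1201.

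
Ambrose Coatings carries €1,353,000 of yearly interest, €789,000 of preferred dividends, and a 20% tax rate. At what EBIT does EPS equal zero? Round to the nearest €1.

Preferred dividends are paid after tax, so their pre-tax equivalent is €789,000 ÷ (1 − 0.20) = €986,250.00.
EPS = 0 when EBIT covers interest plus the pre-tax preferred burden: €1,353,000 + €986,250.00 = €2,339,250.00.

€2,339,250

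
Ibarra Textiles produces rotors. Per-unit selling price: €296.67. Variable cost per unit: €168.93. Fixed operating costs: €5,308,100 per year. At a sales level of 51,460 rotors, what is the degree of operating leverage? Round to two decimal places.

Contribution at this volume is 51,460 × €127.74 = €6,573,500.40.
Operating income = contribution − fixed costs = €6,573,500.40 − €5,308,100 = €1,265,400.40.
DOL = contribution ÷ EBIT = €6,573,500.40 ÷ €1,265,400.40 = 5.1948.

5.19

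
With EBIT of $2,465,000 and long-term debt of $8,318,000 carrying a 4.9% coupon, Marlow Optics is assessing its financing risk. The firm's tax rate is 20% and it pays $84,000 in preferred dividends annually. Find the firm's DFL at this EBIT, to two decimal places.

1.26

Annual interest charges come to $407,582.00.
Pre-tax preferred-dividend burden = $84,000 ÷ (1 − 0.20) = $105,000.00.
DFL = EBIT ÷ [EBIT − I − D_p/(1−t)] = $2,465,000 ÷ [$2,465,000 − $407,582.00 − $105,000.00] = $2,465,000 ÷ $1,952,418.00 = 1.2625.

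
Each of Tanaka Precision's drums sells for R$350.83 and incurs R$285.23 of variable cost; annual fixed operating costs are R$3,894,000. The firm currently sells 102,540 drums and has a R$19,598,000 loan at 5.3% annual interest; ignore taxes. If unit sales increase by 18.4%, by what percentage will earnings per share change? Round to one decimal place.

At 102,540 units, contribution = 102,540 × R$65.60 = R$6,726,624.00.
EBIT = R$6,726,624.00 − R$3,894,000 = R$2,832,624.00.
Interest = R$1,038,694.00, so EBIT − I = R$1,793,930.00.
DCL = total CM / (EBIT − I) = R$6,726,624.00 / R$1,793,930.00 = 3.7497.
EPS therefore changes by 3.7497 × (+18.4%) = +69.0%.

+69.0%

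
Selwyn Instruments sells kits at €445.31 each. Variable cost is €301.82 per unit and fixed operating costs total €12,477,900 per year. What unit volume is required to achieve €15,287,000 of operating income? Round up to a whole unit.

Each unit contributes €445.31 − €301.82 = €143.49.
Need Q such that Q × €143.49 − €12,477,900 = €15,287,000, i.e. Q = €27,764,900 / €143.49 = 193,497.11 → 193,498.

193,498 kits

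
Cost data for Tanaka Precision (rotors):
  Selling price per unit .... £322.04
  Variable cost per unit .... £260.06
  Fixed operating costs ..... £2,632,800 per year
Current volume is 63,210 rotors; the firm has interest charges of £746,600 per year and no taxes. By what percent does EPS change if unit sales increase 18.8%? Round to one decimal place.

+136.8%

Contribution at this volume is 63,210 × £61.98 = £3,917,755.80.
Operating income = contribution − fixed costs = £3,917,755.80 − £2,632,800 = £1,284,955.80.
After interest of £746,600.00, pre-tax earnings = £538,355.80.
DCL = total CM / (EBIT − I) = £3,917,755.80 / £538,355.80 = 7.2773.
EPS therefore changes by 7.2773 × (+18.8%) = +136.8%.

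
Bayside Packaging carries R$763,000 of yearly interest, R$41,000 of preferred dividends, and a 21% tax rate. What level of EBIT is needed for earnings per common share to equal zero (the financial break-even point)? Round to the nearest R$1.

R$814,899

Grossing the preferred dividend up to pre-tax terms: R$41,000 / (1 − 0.21) = R$51,898.73.
EPS = 0 when EBIT covers interest plus the pre-tax preferred burden: R$763,000 + R$51,898.73 = R$814,898.73.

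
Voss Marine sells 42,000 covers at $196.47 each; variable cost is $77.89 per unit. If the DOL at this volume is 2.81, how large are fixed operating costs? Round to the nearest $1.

Total contribution margin = 42,000 × $118.58 = $4,980,360.00.
DOL = contribution / EBIT, so EBIT = $4,980,360.00 / 2.81 = $1,772,370.11.
And FC = contribution − EBIT = $4,980,360.00 − $1,772,370.11 = $3,207,990.

$3,207,990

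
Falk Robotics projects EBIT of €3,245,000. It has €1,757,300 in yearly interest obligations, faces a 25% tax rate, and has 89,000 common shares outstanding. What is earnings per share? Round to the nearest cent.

Pre-tax income = €3,245,000 − €1,757,300.00 = €1,487,700.00.
After tax at 25%: net income = €1,487,700.00 × 0.75 = €1,115,775.00.
EPS = €1,115,775.00 ÷ 89,000 = €12.54.

€12.54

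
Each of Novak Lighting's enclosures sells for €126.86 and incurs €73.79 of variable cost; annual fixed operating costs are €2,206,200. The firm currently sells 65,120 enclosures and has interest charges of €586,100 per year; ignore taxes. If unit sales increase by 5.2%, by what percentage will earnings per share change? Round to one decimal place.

At 65,120 units, contribution = 65,120 × €53.07 = €3,455,918.40.
Operating income = contribution − fixed costs = €3,455,918.40 − €2,206,200 = €1,249,718.40.
After interest of €586,100.00, pre-tax earnings = €663,618.40.
Degree of combined leverage = contribution ÷ (EBIT − I) = €3,455,918.40 ÷ €663,618.40 = 5.2077.
%ΔEPS = DCL × %ΔSales = 5.2077 × +5.2% = +27.1%.

+27.1%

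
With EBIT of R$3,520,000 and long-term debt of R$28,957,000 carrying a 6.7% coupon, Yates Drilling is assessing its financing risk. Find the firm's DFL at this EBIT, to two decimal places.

Interest = R$1,940,119.00.
Degree of financial leverage = EBIT / (EBIT − interest) = R$3,520,000 / R$1,579,881.00 = 2.2280.

2.23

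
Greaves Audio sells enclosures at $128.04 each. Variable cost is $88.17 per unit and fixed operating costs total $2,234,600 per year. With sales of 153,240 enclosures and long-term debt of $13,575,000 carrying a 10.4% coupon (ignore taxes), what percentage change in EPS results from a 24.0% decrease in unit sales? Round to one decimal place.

-59.5%

At 153,240 units, contribution = 153,240 × $39.87 = $6,109,678.80.
Operating income = contribution − fixed costs = $6,109,678.80 − $2,234,600 = $3,875,078.80.
After interest of $1,411,800.00, pre-tax earnings = $2,463,278.80.
DCL = total CM / (EBIT − I) = $6,109,678.80 / $2,463,278.80 = 2.4803.
%ΔEPS = DCL × %ΔSales = 2.4803 × -24.0% = -59.5%.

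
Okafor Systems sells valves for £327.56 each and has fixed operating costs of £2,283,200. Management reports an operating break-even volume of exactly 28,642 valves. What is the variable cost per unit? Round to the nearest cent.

Contribution per unit must be FC / Q = £2,283,200 / 28,642 = £79.7151.
Variable cost per unit = £327.56 − £79.7151 = £247.84.

£247.84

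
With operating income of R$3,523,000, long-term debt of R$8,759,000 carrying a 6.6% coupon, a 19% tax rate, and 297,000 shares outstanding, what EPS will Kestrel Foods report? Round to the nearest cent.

Pre-tax income = R$3,523,000 − R$578,094.00 = R$2,944,906.00.
Net income = R$2,944,906.00 × (1 − 0.19) = R$2,385,373.86.
Per share: R$2,385,373.86 / 297,000 shares = R$8.03.

R$8.03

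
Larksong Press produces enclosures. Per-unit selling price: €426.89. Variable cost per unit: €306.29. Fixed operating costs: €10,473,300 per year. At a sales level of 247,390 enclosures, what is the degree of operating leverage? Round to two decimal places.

1.54

At 247,390 units, contribution = 247,390 × €120.60 = €29,835,234.00.
Operating income = contribution − fixed costs = €29,835,234.00 − €10,473,300 = €19,361,934.00.
So DOL = total CM / EBIT = €29,835,234.00 / €19,361,934.00 = 1.5409.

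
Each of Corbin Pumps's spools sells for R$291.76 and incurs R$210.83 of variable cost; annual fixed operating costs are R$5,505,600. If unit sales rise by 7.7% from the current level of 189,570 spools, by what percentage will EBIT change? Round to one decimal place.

Contribution at this volume is 189,570 × R$80.93 = R$15,341,900.10.
Operating income = contribution − fixed costs = R$15,341,900.10 − R$5,505,600 = R$9,836,300.10.
Degree of operating leverage = R$15,341,900.10 / R$9,836,300.10 = 1.5597.
Operating income changes by 1.5597 × +7.7% = +12.0%.

+12.0%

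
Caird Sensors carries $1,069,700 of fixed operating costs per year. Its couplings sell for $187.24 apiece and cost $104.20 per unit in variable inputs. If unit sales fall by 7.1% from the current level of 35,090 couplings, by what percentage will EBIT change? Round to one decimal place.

-11.2%

Contribution at this volume is 35,090 × $83.04 = $2,913,873.60.
EBIT = $2,913,873.60 − $1,069,700 = $1,844,173.60.
Degree of operating leverage = $2,913,873.60 / $1,844,173.60 = 1.5800.
%ΔEBIT = DOL × %ΔSales = 1.5800 × -7.1% = -11.2%.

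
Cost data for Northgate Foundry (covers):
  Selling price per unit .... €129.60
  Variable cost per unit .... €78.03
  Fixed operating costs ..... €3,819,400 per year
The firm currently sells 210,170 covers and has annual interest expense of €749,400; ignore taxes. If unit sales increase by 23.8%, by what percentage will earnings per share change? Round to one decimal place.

Total contribution margin = 210,170 × €51.57 = €10,838,466.90.
EBIT = €10,838,466.90 − €3,819,400 = €7,019,066.90.
Interest = €749,400.00, so EBIT − I = €6,269,666.90.
DCL = total CM / (EBIT − I) = €10,838,466.90 / €6,269,666.90 = 1.7287.
%ΔEPS = DCL × %ΔSales = 1.7287 × +23.8% = +41.1%.

+41.1%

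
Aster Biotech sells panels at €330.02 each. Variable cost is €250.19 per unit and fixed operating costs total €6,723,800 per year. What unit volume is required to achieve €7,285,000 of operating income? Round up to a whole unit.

175,483 panels

Unit CM = price − variable cost = €330.02 − €250.19 = €79.83.
Need Q such that Q × €79.83 − €6,723,800 = €7,285,000, i.e. Q = €14,008,800 / €79.83 = 175,482.90 → 175,483.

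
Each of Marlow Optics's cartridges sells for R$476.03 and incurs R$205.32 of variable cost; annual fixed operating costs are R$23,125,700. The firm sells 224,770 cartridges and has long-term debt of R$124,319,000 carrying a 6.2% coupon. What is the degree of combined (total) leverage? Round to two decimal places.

2.03

Total contribution margin = 224,770 × R$270.71 = R$60,847,486.70.
EBIT = R$60,847,486.70 − R$23,125,700 = R$37,721,786.70. Interest = R$7,707,778.00.
DOL = R$60,847,486.70 ÷ R$37,721,786.70 = 1.6131; DFL = R$37,721,786.70 ÷ R$30,014,008.70 = 1.2568.
Combined leverage = 1.6131 × 1.2568 = 2.0273.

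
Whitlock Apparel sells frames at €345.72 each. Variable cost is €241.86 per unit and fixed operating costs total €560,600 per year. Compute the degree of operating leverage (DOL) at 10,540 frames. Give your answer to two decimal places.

2.05

Total contribution margin = 10,540 × €103.86 = €1,094,684.40.
EBIT = €1,094,684.40 − €560,600 = €534,084.40.
Degree of operating leverage = €1,094,684.40 / €534,084.40 = 2.0496.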